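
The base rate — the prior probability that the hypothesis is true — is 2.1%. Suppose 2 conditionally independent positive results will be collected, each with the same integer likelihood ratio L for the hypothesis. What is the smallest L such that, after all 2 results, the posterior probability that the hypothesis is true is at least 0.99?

Prior odds = 0.021/0.979 = 21/979.
Target odds = 0.99/0.01 = 99.
Need L² ≥ 99 ÷ (21/979) = 32307/7.
67² = 4489 < 32307/7 ≤ 4624 = 68², so L = 68.

68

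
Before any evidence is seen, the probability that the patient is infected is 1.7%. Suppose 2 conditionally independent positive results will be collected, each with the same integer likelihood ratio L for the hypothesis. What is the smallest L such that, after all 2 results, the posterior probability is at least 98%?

54

Prior odds = 0.017/0.983 = 17/983.
Target odds = 0.98/0.02 = 49.
Need L² ≥ 49 ÷ (17/983) = 48167/17.
53² = 2809 < 48167/17 ≤ 2916 = 54², so L = 54.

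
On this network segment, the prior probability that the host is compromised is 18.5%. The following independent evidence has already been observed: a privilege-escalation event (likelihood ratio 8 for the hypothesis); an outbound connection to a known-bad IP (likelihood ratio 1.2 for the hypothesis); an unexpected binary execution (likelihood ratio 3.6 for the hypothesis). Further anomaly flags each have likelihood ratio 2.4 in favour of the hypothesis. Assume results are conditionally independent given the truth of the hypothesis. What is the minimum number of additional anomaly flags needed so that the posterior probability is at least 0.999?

Prior odds = 0.185/0.815 = 37/163.
Combined Bayes factor of the evidence already in hand = 8 × 1.2 × 3.6 = 34.56.
Odds after that evidence = (37/163) × 34.56 = 31968/4075.
Target odds = 0.999/0.001 = 999.
Need 2.4ⁿ ≥ 999 ÷ (31968/4075) = 127.34375.
2.4⁵ = 79.62624 falls short of 127.34375 but 2.4⁶ = 2985984/15625 reaches it, so n = 6.

6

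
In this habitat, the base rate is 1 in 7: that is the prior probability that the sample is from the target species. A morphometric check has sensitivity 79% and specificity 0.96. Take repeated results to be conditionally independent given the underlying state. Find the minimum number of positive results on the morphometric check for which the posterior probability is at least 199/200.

3

Prior odds = (1/7)/(6/7) = 1/6.
False-positive rate = 1 − 0.96 = 0.04; likelihood ratio of a positive = 0.79/0.04 = 19.75.
Target posterior odds = 0.995/0.005 = 199.
Require 19.75ⁿ ≥ 199 ÷ (1/6) = 1194.
19.75² = 390.0625 falls short of 1194 but 19.75³ = 7703.734375 reaches it, so n = 3.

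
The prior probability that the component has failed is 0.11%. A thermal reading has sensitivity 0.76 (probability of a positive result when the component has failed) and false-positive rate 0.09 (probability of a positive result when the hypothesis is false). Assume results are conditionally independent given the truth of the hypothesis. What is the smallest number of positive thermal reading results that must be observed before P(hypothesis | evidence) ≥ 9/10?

5

Prior odds = 0.0011/0.9989 = 11/9989.
Likelihood ratio of a positive result = 0.76/0.09 = 76/9.
Target odds: 0.9 ÷ 0.1 = 9.
Require (76/9)ⁿ ≥ 9 ÷ (11/9989) = 89901/11.
(76/9)⁴ = 33362176/6561 falls short of 89901/11 but (76/9)⁵ ≈42939.3 reaches it, so n = 5.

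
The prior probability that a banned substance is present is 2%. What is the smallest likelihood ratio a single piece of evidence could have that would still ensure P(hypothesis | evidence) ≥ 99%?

4851

Prior odds = 0.02/0.98 = 1/49.
Target odds = 0.99/0.01 = 99.
Required Bayes factor = 99 ÷ (1/49) = 4851.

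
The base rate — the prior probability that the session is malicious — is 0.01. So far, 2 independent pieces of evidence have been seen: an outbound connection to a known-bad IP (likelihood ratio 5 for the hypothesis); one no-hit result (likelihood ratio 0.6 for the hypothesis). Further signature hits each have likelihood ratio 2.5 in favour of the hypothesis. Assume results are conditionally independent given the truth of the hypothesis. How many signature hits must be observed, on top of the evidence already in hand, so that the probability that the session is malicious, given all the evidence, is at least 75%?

Prior odds = 0.01/0.99 = 1/99.
Combined Bayes factor of the evidence already in hand = 5 × 0.6 = 3.
Odds after that evidence = (1/99) × 3 = 1/33.
Target odds = 0.75/0.25 = 3.
Need 2.5ⁿ ≥ 3 ÷ (1/33) = 99.
2.5⁵ = 97.65625 falls short of 99 but 2.5⁶ = 244.140625 reaches it, so n = 6.

6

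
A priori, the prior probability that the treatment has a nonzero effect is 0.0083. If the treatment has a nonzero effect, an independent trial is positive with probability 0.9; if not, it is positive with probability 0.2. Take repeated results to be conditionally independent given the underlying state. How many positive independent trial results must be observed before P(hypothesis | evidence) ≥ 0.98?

6

Prior odds = 0.0083/0.9917 = 83/9917.
Likelihood ratio of a positive = 0.9/0.2 = 4.5.
Target posterior odds = 0.98/0.02 = 49.
Require 4.5ⁿ ≥ 49 ÷ (83/9917) = 485933/83.
4.5⁵ = 1845.28125 falls short of 485933/83 but 4.5⁶ = 8303.765625 reaches it, so n = 6.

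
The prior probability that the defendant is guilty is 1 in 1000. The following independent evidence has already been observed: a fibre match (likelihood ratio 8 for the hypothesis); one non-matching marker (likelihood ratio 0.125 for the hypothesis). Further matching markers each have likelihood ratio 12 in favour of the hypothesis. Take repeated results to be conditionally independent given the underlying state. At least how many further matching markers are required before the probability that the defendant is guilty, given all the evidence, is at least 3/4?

4

Prior odds = 0.001/0.999 = 1/999.
Combined Bayes factor of the evidence already in hand = 8 × 0.125 = 1.
Odds after that evidence = (1/999) × 1 = 1/999.
Target odds = 0.75/0.25 = 3.
Need 12ⁿ ≥ 3 ÷ (1/999) = 2997.
12³ = 1728 falls short of 2997 but 12⁴ = 20736 reaches it, so n = 4.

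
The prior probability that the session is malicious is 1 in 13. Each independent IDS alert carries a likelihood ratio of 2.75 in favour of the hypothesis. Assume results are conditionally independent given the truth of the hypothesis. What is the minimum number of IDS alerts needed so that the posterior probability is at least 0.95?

6

Prior odds = (1/13)/(12/13) = 1/12.
Likelihood ratio per IDS alert = 2.75.
Target odds: 0.95 ÷ 0.05 = 19.
Need (1/12) × 2.75ⁿ ≥ 19, i.e. 2.75ⁿ ≥ 228.
2.75⁵ = 161051/1024 falls short of 228 but 2.75⁶ = 1771561/4096 reaches it, so n = 6.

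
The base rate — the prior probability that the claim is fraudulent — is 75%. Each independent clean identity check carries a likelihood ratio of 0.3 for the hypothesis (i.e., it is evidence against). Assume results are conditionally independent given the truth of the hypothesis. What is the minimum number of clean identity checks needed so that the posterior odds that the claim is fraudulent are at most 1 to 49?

Prior odds: 0.75 ÷ 0.25 = 3.
Likelihood ratio per clean identity check = 0.3.
Target odds = 1/49.
Require 0.3ⁿ ≤ 1/49 ÷ 3 = 1/147.
0.3⁴ = 0.0081 is still above 1/147 but 0.3⁵ = 243/100000 is at or below it, so n = 5.

5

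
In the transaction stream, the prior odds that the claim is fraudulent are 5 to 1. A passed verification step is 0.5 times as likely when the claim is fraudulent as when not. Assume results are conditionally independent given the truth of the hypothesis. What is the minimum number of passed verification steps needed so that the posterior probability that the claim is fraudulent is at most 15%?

Prior odds = 5.
Likelihood ratio per passed verification step = 0.5.
Target posterior odds = 0.15/0.85 = 3/17.
Need 5 × 0.5ⁿ ≤ 3/17, i.e. 0.5ⁿ ≤ 3/85.
0.5⁴ = 0.0625 is still above 3/85 but 0.5⁵ = 0.03125 is at or below it, so n = 5.

5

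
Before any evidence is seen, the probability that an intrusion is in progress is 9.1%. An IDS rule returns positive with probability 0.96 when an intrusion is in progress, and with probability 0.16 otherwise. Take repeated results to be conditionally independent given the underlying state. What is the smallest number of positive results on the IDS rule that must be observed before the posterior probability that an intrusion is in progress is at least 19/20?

Prior odds = 0.091/0.909 = 91/909.
Likelihood ratio of a positive result = 0.96/0.16 = 6.
Target posterior odds = 0.95/0.05 = 19.
Need (91/909) × 6ⁿ ≥ 19, i.e. 6ⁿ ≥ 17271/91.
6² = 36 falls short of 17271/91 but 6³ = 216 reaches it, so n = 3.

3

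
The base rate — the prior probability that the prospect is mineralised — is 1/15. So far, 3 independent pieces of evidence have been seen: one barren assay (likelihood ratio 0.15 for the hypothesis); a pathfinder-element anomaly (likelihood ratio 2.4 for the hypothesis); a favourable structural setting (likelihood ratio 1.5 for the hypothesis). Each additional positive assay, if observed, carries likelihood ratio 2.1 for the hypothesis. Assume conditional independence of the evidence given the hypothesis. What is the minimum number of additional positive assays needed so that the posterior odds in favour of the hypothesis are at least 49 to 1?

10

Prior odds = (1/15)/(14/15) = 1/14.
Combined Bayes factor of the evidence already in hand = 0.15 × 2.4 × 1.5 = 0.54.
Odds after that evidence = (1/14) × 0.54 = 27/700.
Target odds = 49.
Need 2.1ⁿ ≥ 49 ÷ (27/700) = 34300/27.
2.1⁹ ≈794.28 falls short of 34300/27 but 2.1¹⁰ ≈1667.99 reaches it, so n = 10.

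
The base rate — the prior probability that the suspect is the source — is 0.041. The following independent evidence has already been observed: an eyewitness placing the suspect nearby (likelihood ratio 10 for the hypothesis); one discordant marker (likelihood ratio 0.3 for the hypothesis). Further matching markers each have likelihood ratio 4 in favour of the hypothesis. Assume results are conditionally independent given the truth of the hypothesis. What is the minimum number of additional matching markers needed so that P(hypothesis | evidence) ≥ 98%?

5

Prior odds = 0.041/0.959 = 41/959.
Combined Bayes factor of the evidence already in hand = 10 × 0.3 = 3.
Odds after that evidence = (41/959) × 3 = 123/959.
Target odds = 0.98/0.02 = 49.
Need 4ⁿ ≥ 49 ÷ (123/959) = 46991/123.
4⁴ = 256 falls short of 46991/123 but 4⁵ = 1024 reaches it, so n = 5.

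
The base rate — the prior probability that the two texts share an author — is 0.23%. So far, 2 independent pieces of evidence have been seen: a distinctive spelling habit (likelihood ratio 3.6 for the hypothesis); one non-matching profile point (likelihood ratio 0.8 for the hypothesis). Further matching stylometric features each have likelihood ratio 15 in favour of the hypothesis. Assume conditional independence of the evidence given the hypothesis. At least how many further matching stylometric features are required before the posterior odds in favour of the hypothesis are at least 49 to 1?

Prior odds = 0.0023/0.9977 = 23/9977.
Combined Bayes factor of the evidence already in hand = 3.6 × 0.8 = 2.88.
Odds after that evidence = (23/9977) × 2.88 = 1656/249425.
Target odds = 49.
Need 15ⁿ ≥ 49 ÷ (1656/249425) = 12221825/1656.
15³ = 3375 falls short of 12221825/1656 but 15⁴ = 50625 reaches it, so n = 4.

4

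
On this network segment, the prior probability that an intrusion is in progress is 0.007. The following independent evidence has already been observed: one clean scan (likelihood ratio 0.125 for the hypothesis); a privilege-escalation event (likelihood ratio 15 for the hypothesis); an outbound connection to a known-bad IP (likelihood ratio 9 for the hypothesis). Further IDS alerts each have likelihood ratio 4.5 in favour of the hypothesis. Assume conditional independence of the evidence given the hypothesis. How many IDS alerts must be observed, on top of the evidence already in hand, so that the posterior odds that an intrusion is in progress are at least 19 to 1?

4

Prior odds = 0.007/0.993 = 7/993.
Combined Bayes factor of the evidence already in hand = 0.125 × 15 × 9 = 16.875.
Odds after that evidence = (7/993) × 16.875 = 315/2648.
Target odds = 19.
Need 4.5ⁿ ≥ 19 ÷ (315/2648) = 50312/315.
4.5³ = 91.125 falls short of 50312/315 but 4.5⁴ = 410.0625 reaches it, so n = 4.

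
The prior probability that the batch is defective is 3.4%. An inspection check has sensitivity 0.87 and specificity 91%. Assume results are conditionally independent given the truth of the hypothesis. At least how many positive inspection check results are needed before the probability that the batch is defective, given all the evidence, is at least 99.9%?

Prior odds: 0.034 ÷ 0.966 = 17/483.
False-positive rate = 1 − 0.91 = 0.09; likelihood ratio of a positive = 0.87/0.09 = 29/3.
Target odds: 0.999 ÷ 0.001 = 999.
Require (29/3)ⁿ ≥ 999 ÷ (17/483) = 482517/17.
(29/3)⁴ = 707281/81 falls short of 482517/17 but (29/3)⁵ = 20511149/243 reaches it, so n = 5.

5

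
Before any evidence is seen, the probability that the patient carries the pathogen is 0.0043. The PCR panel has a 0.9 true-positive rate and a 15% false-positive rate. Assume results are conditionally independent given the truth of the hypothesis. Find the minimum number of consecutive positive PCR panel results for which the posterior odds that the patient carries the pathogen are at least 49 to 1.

Prior odds = 0.0043/0.9957 = 43/9957.
Likelihood ratio of a positive result = 0.9/0.15 = 6.
Target odds = 49.
Require 6ⁿ ≥ 49 ÷ (43/9957) = 487893/43.
6⁵ = 7776 falls short of 487893/43 but 6⁶ = 46656 reaches it, so n = 6.

6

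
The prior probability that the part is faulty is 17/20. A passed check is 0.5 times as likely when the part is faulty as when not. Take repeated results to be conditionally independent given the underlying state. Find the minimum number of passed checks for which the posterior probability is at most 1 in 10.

Prior odds: 0.85 ÷ 0.15 = 17/3.
Likelihood ratio per passed check = 0.5.
Target posterior odds = 0.1/0.9 = 1/9.
Require 0.5ⁿ ≤ 1/9 ÷ (17/3) = 1/51.
0.5⁵ = 0.03125 is still above 1/51 but 0.5⁶ = 0.015625 is at or below it, so n = 6.

6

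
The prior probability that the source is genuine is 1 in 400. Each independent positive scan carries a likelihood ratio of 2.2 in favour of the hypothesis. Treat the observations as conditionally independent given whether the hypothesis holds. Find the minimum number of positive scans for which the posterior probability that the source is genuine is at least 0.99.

Prior odds: 0.0025 ÷ 0.9975 = 1/399.
Likelihood ratio per positive scan = 2.2.
Target odds: 0.99 ÷ 0.01 = 99.
Need (1/399) × 2.2ⁿ ≥ 99, i.e. 2.2ⁿ ≥ 39501.
2.2¹³ ≈28281 falls short of 39501 but 2.2¹⁴ ≈62218.2 reaches it, so n = 14.

14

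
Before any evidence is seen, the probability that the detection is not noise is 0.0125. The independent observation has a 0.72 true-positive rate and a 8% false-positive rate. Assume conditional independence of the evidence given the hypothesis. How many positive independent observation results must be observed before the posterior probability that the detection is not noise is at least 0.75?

Prior odds = 0.0125/0.9875 = 1/79.
Likelihood ratio of a positive result = 0.72/0.08 = 9.
Target odds: 0.75 ÷ 0.25 = 3.
Need (1/79) × 9ⁿ ≥ 3, i.e. 9ⁿ ≥ 237.
9² = 81 falls short of 237 but 9³ = 729 reaches it, so n = 3.

3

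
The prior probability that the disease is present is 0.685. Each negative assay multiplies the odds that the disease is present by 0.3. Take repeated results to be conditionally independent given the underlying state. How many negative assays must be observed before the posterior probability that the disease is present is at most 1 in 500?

6

Prior odds = 0.685/0.315 = 137/63.
Likelihood ratio per negative assay = 0.3.
Target odds: 0.002 ÷ 0.998 = 1/499.
Require 0.3ⁿ ≤ 1/499 ÷ (137/63) = 63/68363.
0.3⁵ = 243/100000 is still above 63/68363 but 0.3⁶ = 729/1000000 is at or below it, so n = 6.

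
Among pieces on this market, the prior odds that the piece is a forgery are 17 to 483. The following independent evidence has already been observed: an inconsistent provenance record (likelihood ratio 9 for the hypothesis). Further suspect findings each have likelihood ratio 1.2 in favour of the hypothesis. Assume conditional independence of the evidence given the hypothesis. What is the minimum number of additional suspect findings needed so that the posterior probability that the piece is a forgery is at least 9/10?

Prior odds = 17/483.
Bayes factor of the evidence already in hand = 9.
Odds after that evidence = (17/483) × 9 = 51/161.
Target odds = 0.9/0.1 = 9.
Need 1.2ⁿ ≥ 9 ÷ (51/161) = 483/17.
1.2¹⁸ ≈26.6233 falls short of 483/17 but 1.2¹⁹ ≈31.948 reaches it, so n = 19.

19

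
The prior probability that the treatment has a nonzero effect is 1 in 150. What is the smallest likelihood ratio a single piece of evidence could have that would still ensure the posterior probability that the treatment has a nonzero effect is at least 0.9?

1341

Prior odds = (1/150)/(149/150) = 1/149.
Target odds = 0.9/0.1 = 9.
Required Bayes factor = 9 ÷ (1/149) = 1341.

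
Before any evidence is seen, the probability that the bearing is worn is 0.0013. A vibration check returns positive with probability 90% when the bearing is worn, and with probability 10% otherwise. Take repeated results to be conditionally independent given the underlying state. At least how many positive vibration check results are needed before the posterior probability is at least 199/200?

Prior odds = 0.0013/0.9987 = 13/9987.
Likelihood ratio of a positive result = 0.9/0.1 = 9.
Target posterior odds = 0.995/0.005 = 199.
Need (13/9987) × 9ⁿ ≥ 199, i.e. 9ⁿ ≥ 1987413/13.
9⁵ = 59049 falls short of 1987413/13 but 9⁶ = 531441 reaches it, so n = 6.

6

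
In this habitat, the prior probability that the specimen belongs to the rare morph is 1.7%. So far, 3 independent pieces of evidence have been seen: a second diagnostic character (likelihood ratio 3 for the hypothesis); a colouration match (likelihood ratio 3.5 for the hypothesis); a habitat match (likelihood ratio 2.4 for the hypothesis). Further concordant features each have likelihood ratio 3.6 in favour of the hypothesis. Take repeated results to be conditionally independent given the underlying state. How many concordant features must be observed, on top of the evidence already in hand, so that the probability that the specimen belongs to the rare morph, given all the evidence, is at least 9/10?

Prior odds = 0.017/0.983 = 17/983.
Combined Bayes factor of the evidence already in hand = 3 × 3.5 × 2.4 = 25.2.
Odds after that evidence = (17/983) × 25.2 = 2142/4915.
Target odds = 0.9/0.1 = 9.
Need 3.6ⁿ ≥ 9 ÷ (2142/4915) = 4915/238.
3.6² = 12.96 falls short of 4915/238 but 3.6³ = 46.656 reaches it, so n = 3.

3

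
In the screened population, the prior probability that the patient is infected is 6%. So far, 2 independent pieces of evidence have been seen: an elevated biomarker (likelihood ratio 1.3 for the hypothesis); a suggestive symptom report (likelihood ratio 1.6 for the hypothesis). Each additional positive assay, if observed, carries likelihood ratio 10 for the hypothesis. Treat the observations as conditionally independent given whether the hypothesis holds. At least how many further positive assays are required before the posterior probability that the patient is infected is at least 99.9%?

Prior odds = 0.06/0.94 = 3/47.
Combined Bayes factor of the evidence already in hand = 1.3 × 1.6 = 2.08.
Odds after that evidence = (3/47) × 2.08 = 156/1175.
Target odds = 0.999/0.001 = 999.
Need 10ⁿ ≥ 999 ÷ (156/1175) = 391275/52.
10³ = 1000 falls short of 391275/52 but 10⁴ = 10000 reaches it, so n = 4.

4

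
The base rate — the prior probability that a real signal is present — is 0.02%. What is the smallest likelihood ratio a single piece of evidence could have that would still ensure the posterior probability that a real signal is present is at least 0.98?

Prior odds = 0.0002/0.9998 = 1/4999.
Target odds = 0.98/0.02 = 49.
Required Bayes factor = 49 ÷ (1/4999) = 244951.

244951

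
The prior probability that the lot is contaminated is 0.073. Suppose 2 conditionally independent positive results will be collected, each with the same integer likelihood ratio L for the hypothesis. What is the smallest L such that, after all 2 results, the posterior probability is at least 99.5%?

51

Prior odds = 0.073/0.927 = 73/927.
Target odds = 0.995/0.005 = 199.
Need L² ≥ 199 ÷ (73/927) = 184473/73.
50² = 2500 < 184473/73 ≤ 2601 = 51², so L = 51.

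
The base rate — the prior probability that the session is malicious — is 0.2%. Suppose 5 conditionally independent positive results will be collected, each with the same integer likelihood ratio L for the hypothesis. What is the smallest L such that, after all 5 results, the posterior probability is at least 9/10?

6

Prior odds = 0.002/0.998 = 1/499.
Target odds = 0.9/0.1 = 9.
Need L⁵ ≥ 9 ÷ (1/499) = 4491.
5⁵ = 3125 < 4491 ≤ 7776 = 6⁵, so L = 6.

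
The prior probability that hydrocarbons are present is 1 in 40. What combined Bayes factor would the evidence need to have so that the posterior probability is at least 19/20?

741

Prior odds = 0.025/0.975 = 1/39.
Target odds = 0.95/0.05 = 19.
Required Bayes factor = 19 ÷ (1/39) = 741.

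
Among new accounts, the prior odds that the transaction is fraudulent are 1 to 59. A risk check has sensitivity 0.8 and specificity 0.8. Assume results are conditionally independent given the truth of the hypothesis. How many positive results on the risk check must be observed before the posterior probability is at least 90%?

Prior odds = 1/59.
False-positive rate = 1 − 0.8 = 0.2; likelihood ratio of a positive = 0.8/0.2 = 4.
Target odds: 0.9 ÷ 0.1 = 9.
Need (1/59) × 4ⁿ ≥ 9, i.e. 4ⁿ ≥ 531.
4⁴ = 256 falls short of 531 but 4⁵ = 1024 reaches it, so n = 5.

5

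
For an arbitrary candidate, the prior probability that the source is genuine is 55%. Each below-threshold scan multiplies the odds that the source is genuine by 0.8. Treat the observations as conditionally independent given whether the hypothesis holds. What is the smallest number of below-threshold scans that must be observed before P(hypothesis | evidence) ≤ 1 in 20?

15

Prior odds = 0.55/0.45 = 11/9.
Likelihood ratio per below-threshold scan = 0.8.
Target odds: 0.05 ÷ 0.95 = 1/19.
Need (11/9) × 0.8ⁿ ≤ 1/19, i.e. 0.8ⁿ ≤ 9/209.
0.8¹⁴ ≈0.0439805 is still above 9/209 but 0.8¹⁵ ≈0.0351844 is at or below it, so n = 15.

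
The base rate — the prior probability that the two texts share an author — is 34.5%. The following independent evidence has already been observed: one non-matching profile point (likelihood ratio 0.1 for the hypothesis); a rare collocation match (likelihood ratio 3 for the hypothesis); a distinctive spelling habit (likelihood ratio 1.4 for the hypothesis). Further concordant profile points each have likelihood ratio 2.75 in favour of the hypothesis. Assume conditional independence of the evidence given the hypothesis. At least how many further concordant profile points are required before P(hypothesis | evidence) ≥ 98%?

Prior odds = 0.345/0.655 = 69/131.
Combined Bayes factor of the evidence already in hand = 0.1 × 3 × 1.4 = 0.42.
Odds after that evidence = (69/131) × 0.42 = 1449/6550.
Target odds = 0.98/0.02 = 49.
Need 2.75ⁿ ≥ 49 ÷ (1449/6550) = 45850/207.
2.75⁵ = 161051/1024 falls short of 45850/207 but 2.75⁶ = 1771561/4096 reaches it, so n = 6.

6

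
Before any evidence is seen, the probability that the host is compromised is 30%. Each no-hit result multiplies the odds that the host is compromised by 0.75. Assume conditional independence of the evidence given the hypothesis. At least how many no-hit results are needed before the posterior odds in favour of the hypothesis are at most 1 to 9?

5

Prior odds: 0.3 ÷ 0.7 = 3/7.
Likelihood ratio per no-hit result = 0.75.
Target odds = 1/9.
Require 0.75ⁿ ≤ 1/9 ÷ (3/7) = 7/27.
0.75⁴ = 0.31640625 is still above 7/27 but 0.75⁵ = 243/1024 is at or below it, so n = 5.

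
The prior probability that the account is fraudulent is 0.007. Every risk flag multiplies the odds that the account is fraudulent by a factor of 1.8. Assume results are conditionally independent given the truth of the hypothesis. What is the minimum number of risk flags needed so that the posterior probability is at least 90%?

13

Prior odds = 0.007/0.993 = 7/993.
Likelihood ratio per risk flag = 1.8.
Target posterior odds = 0.9/0.1 = 9.
Require 1.8ⁿ ≥ 9 ÷ (7/993) = 8937/7.
1.8¹² ≈1156.83 falls short of 8937/7 but 1.8¹³ ≈2082.3 reaches it, so n = 13.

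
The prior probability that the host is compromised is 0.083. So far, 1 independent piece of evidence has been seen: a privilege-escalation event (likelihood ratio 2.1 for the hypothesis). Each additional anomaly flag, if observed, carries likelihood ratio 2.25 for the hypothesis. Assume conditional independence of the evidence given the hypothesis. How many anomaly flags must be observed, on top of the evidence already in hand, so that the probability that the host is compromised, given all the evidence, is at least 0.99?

8

Prior odds = 0.083/0.917 = 83/917.
Bayes factor of the evidence already in hand = 2.1.
Odds after that evidence = (83/917) × 2.1 = 249/1310.
Target odds = 0.99/0.01 = 99.
Need 2.25ⁿ ≥ 99 ÷ (249/1310) = 43230/83.
2.25⁷ = 4782969/16384 falls short of 43230/83 but 2.25⁸ = 43046721/65536 reaches it, so n = 8.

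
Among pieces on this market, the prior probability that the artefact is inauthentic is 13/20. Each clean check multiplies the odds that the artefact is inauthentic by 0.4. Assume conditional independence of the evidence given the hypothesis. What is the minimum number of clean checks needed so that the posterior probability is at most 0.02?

Prior odds: 0.65 ÷ 0.35 = 13/7.
Likelihood ratio per clean check = 0.4.
Target odds: 0.02 ÷ 0.98 = 1/49.
Require 0.4ⁿ ≤ 1/49 ÷ (13/7) = 1/91.
0.4⁴ = 0.0256 is still above 1/91 but 0.4⁵ = 0.01024 is at or below it, so n = 5.

5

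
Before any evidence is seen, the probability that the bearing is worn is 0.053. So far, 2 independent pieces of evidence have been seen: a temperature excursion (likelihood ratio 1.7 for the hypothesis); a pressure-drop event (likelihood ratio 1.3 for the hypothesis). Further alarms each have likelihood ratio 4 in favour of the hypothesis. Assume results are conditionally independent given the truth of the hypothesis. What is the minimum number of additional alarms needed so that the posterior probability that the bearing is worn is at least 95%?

Prior odds = 0.053/0.947 = 53/947.
Combined Bayes factor of the evidence already in hand = 1.7 × 1.3 = 2.21.
Odds after that evidence = (53/947) × 2.21 = 11713/94700.
Target odds = 0.95/0.05 = 19.
Need 4ⁿ ≥ 19 ÷ (11713/94700) = 1799300/11713.
4³ = 64 falls short of 1799300/11713 but 4⁴ = 256 reaches it, so n = 4.

4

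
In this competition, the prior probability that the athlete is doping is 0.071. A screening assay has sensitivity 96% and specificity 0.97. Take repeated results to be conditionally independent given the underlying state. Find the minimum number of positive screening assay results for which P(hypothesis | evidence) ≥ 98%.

Prior odds: 0.071 ÷ 0.929 = 71/929.
False-positive rate = 1 − 0.97 = 0.03; likelihood ratio of a positive = 0.96/0.03 = 32.
Target odds: 0.98 ÷ 0.02 = 49.
Need (71/929) × 32ⁿ ≥ 49, i.e. 32ⁿ ≥ 45521/71.
32¹ = 32 falls short of 45521/71 but 32² = 1024 reaches it, so n = 2.

2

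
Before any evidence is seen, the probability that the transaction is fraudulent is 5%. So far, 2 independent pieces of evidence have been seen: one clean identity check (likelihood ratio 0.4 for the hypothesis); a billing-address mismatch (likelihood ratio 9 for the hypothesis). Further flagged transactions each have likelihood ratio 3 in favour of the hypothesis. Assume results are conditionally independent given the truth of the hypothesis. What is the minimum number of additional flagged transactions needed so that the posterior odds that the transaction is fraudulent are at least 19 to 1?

Prior odds = 0.05/0.95 = 1/19.
Combined Bayes factor of the evidence already in hand = 0.4 × 9 = 3.6.
Odds after that evidence = (1/19) × 3.6 = 18/95.
Target odds = 19.
Need 3ⁿ ≥ 19 ÷ (18/95) = 1805/18.
3⁴ = 81 falls short of 1805/18 but 3⁵ = 243 reaches it, so n = 5.

5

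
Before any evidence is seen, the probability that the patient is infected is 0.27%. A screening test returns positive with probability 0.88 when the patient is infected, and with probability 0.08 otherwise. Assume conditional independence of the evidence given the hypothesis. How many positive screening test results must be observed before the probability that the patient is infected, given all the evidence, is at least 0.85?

4

Prior odds = 0.0027/0.9973 = 27/9973.
Likelihood ratio of a positive result = 0.88/0.08 = 11.
Target posterior odds = 0.85/0.15 = 17/3.
Require 11ⁿ ≥ 17/3 ÷ (27/9973) = 169541/81.
11³ = 1331 falls short of 169541/81 but 11⁴ = 14641 reaches it, so n = 4.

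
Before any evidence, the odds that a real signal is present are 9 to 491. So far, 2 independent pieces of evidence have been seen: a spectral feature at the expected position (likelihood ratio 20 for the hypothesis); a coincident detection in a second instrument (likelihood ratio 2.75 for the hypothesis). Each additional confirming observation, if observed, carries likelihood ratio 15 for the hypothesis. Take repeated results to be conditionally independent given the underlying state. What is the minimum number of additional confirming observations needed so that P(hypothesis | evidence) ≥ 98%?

2

Prior odds = 9/491.
Combined Bayes factor of the evidence already in hand = 20 × 2.75 = 55.
Odds after that evidence = (9/491) × 55 = 495/491.
Target odds = 0.98/0.02 = 49.
Need 15ⁿ ≥ 49 ÷ (495/491) = 24059/495.
15¹ = 15 falls short of 24059/495 but 15² = 225 reaches it, so n = 2.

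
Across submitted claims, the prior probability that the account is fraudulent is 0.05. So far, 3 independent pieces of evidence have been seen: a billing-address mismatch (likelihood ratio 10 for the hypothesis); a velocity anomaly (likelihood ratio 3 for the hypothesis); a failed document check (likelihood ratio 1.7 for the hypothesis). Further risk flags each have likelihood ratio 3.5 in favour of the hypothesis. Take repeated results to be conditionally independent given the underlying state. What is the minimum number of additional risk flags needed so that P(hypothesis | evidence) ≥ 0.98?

Prior odds = 0.05/0.95 = 1/19.
Combined Bayes factor of the evidence already in hand = 10 × 3 × 1.7 = 51.
Odds after that evidence = (1/19) × 51 = 51/19.
Target odds = 0.98/0.02 = 49.
Need 3.5ⁿ ≥ 49 ÷ (51/19) = 931/51.
3.5² = 12.25 falls short of 931/51 but 3.5³ = 42.875 reaches it, so n = 3.

3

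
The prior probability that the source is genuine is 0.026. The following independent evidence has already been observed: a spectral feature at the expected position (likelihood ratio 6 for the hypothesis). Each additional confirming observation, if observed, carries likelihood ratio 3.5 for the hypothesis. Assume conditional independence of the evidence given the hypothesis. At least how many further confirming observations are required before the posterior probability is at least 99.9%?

Prior odds = 0.026/0.974 = 13/487.
Bayes factor of the evidence already in hand = 6.
Odds after that evidence = (13/487) × 6 = 78/487.
Target odds = 0.999/0.001 = 999.
Need 3.5ⁿ ≥ 999 ÷ (78/487) = 162171/26.
3.5⁶ = 1838.265625 falls short of 162171/26 but 3.5⁷ = 823543/128 reaches it, so n = 7.

7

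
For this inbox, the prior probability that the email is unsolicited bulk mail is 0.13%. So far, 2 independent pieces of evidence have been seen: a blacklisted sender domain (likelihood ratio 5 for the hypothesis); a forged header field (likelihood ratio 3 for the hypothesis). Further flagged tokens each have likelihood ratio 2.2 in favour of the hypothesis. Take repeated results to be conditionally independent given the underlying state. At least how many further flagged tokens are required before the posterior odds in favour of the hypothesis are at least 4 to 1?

7

Prior odds = 0.0013/0.9987 = 13/9987.
Combined Bayes factor of the evidence already in hand = 5 × 3 = 15.
Odds after that evidence = (13/9987) × 15 = 65/3329.
Target odds = 4.
Need 2.2ⁿ ≥ 4 ÷ (65/3329) = 13316/65.
2.2⁶ = 1771561/15625 falls short of 13316/65 but 2.2⁷ = 19487171/78125 reaches it, so n = 7.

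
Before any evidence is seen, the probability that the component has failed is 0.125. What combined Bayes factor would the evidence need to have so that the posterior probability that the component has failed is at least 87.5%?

49

Prior odds = 0.125/0.875 = 1/7.
Target odds = 0.875/0.125 = 7.
Required Bayes factor = 7 ÷ (1/7) = 49.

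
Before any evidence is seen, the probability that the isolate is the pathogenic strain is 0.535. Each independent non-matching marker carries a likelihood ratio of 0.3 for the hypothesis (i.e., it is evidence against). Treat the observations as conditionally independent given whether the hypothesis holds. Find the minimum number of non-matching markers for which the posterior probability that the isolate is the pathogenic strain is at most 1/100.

Prior odds = 0.535/0.465 = 107/93.
Likelihood ratio per non-matching marker = 0.3.
Target odds: 0.01 ÷ 0.99 = 1/99.
Require 0.3ⁿ ≤ 1/99 ÷ (107/93) = 31/3531.
0.3³ = 0.027 is still above 31/3531 but 0.3⁴ = 0.0081 is at or below it, so n = 4.

4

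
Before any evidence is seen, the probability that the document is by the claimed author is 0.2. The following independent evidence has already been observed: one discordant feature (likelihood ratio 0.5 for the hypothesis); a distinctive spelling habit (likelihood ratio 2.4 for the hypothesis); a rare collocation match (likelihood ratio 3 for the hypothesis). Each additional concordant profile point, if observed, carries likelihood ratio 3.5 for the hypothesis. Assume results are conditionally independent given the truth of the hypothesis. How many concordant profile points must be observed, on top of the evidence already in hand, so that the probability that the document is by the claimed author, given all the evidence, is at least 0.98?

4

Prior odds = 0.2/0.8 = 0.25.
Combined Bayes factor of the evidence already in hand = 0.5 × 2.4 × 3 = 3.6.
Odds after that evidence = 0.25 × 3.6 = 0.9.
Target odds = 0.98/0.02 = 49.
Need 3.5ⁿ ≥ 49 ÷ 0.9 = 490/9.
3.5³ = 42.875 falls short of 490/9 but 3.5⁴ = 150.0625 reaches it, so n = 4.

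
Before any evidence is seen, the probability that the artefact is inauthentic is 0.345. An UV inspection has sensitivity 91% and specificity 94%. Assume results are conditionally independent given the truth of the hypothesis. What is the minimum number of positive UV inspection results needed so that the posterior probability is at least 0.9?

2

Prior odds = 0.345/0.655 = 69/131.
False-positive rate = 1 − 0.94 = 0.06; likelihood ratio of a positive = 0.91/0.06 = 91/6.
Target odds: 0.9 ÷ 0.1 = 9.
Require (91/6)ⁿ ≥ 9 ÷ (69/131) = 393/23.
(91/6)¹ = 91/6 falls short of 393/23 but (91/6)² = 8281/36 reaches it, so n = 2.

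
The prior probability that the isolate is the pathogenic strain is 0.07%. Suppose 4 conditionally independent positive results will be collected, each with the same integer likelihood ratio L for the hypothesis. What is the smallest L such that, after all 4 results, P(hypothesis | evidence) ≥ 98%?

17

Prior odds = 0.0007/0.9993 = 7/9993.
Target odds = 0.98/0.02 = 49.
Need L⁴ ≥ 49 ÷ (7/9993) = 69951.
16⁴ = 65536 < 69951 ≤ 83521 = 17⁴, so L = 17.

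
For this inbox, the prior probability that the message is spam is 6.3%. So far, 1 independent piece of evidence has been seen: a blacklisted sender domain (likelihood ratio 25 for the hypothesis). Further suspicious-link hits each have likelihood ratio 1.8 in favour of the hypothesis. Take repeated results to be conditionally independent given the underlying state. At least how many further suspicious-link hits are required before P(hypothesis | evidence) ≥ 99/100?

7

Prior odds = 0.063/0.937 = 63/937.
Bayes factor of the evidence already in hand = 25.
Odds after that evidence = (63/937) × 25 = 1575/937.
Target odds = 0.99/0.01 = 99.
Need 1.8ⁿ ≥ 99 ÷ (1575/937) = 10307/175.
1.8⁶ = 531441/15625 falls short of 10307/175 but 1.8⁷ = 4782969/78125 reaches it, so n = 7.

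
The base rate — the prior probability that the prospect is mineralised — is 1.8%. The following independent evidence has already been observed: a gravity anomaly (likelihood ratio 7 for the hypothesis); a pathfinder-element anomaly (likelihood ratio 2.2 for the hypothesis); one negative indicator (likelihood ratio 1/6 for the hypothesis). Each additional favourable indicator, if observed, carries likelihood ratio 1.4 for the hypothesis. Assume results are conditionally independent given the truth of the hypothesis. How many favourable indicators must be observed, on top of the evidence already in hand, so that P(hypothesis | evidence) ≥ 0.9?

Prior odds = 0.018/0.982 = 9/491.
Combined Bayes factor of the evidence already in hand = 7 × 2.2 × (1/6) = 77/30.
Odds after that evidence = (9/491) × 77/30 = 231/4910.
Target odds = 0.9/0.1 = 9.
Need 1.4ⁿ ≥ 9 ÷ (231/4910) = 14730/77.
1.4¹⁵ ≈155.568 falls short of 14730/77 but 1.4¹⁶ ≈217.795 reaches it, so n = 16.

16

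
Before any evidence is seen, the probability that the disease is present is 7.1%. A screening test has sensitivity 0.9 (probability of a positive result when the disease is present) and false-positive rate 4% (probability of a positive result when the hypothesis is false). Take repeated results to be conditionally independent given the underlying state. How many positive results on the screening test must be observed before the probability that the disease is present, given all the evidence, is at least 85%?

2

Prior odds = 0.071/0.929 = 71/929.
Likelihood ratio of a positive result = 0.9/0.04 = 22.5.
Target posterior odds = 0.85/0.15 = 17/3.
Require 22.5ⁿ ≥ 17/3 ÷ (71/929) = 15793/213.
22.5¹ = 22.5 falls short of 15793/213 but 22.5² = 506.25 reaches it, so n = 2.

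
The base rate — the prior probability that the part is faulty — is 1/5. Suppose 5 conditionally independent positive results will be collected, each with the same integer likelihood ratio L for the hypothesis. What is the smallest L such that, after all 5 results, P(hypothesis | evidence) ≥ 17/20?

2

Prior odds = 0.2/0.8 = 0.25.
Target odds = 0.85/0.15 = 17/3.
Need L⁵ ≥ 17/3 ÷ 0.25 = 68/3.
1⁵ = 1 < 68/3 ≤ 32 = 2⁵, so L = 2.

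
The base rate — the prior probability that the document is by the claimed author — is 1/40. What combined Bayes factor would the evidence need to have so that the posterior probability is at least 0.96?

936

Prior odds = 0.025/0.975 = 1/39.
Target odds = 0.96/0.04 = 24.
Required Bayes factor = 24 ÷ (1/39) = 936.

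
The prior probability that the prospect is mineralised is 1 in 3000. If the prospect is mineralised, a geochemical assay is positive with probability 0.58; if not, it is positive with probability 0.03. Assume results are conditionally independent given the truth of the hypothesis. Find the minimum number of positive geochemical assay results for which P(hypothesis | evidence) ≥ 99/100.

5

Prior odds = (1/3000)/(2999/3000) = 1/2999.
Likelihood ratio of a positive = 0.58/0.03 = 58/3.
Target odds: 0.99 ÷ 0.01 = 99.
Require (58/3)ⁿ ≥ 99 ÷ (1/2999) = 296901.
(58/3)⁴ = 11316496/81 falls short of 296901 but (58/3)⁵ = 656356768/243 reaches it, so n = 5.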